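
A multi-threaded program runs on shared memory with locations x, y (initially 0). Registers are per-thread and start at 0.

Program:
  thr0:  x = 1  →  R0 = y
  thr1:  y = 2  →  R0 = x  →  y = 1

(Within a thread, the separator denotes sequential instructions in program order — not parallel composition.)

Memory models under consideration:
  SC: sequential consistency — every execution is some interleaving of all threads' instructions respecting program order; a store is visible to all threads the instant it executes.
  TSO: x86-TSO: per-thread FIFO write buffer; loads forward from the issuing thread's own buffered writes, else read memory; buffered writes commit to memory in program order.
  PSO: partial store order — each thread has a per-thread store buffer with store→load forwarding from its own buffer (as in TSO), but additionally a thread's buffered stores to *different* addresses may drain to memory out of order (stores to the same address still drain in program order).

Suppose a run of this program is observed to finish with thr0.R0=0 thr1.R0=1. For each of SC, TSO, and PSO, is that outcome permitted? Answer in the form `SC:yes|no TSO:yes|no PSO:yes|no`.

outcome vector order: (thr0.R0,thr1.R0)
under SC → <0 1>, <1 0>, <1 1>, <2 0>, <2 1>
under TSO → <0 0>, <0 1>, <1 0>, <1 1>, <2 0>, <2 1>
under PSO → <0 0>, <0 1>, <1 0>, <1 1>, <2 0>, <2 1>
target <0 1> ∈ {SC,TSO,PSO}

SC:yes TSO:yes PSO:yes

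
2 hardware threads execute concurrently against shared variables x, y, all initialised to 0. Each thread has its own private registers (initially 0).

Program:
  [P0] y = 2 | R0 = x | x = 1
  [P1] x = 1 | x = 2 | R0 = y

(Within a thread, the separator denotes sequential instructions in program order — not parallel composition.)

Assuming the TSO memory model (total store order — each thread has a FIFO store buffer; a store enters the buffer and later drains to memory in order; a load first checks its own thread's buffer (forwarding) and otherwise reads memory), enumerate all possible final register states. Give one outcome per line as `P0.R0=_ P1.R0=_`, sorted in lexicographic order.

P0.R0=0 P1.R0=0
P0.R0=0 P1.R0=2
P0.R0=1 P1.R0=0
P0.R0=1 P1.R0=2
P0.R0=2 P1.R0=0
P0.R0=2 P1.R0=2

outcome vector order: (P0.R0,P1.R0)
|TSO outcomes| = 6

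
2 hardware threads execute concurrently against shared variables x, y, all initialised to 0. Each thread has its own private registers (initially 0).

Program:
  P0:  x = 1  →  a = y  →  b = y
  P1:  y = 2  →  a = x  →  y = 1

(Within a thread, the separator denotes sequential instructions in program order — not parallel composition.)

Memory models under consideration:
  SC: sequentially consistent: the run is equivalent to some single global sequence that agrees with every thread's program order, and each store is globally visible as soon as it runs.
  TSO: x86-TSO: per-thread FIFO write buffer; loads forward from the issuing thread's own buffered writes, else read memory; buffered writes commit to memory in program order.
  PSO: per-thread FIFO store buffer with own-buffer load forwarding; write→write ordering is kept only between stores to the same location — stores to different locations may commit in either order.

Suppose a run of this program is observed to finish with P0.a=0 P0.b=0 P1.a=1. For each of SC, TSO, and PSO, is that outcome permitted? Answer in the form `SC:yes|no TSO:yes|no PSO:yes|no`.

outcome vector order: (P0.a,P0.b,P1.a)
under SC → <0 0 1>, <0 1 1>, <0 2 1>, <1 1 0>, <1 1 1>, <2 1 0>, <2 1 1>, <2 2 0>, <2 2 1>
under TSO → <0 0 0>, <0 0 1>, <0 1 0>, <0 1 1>, <0 2 0>, <0 2 1>, <1 1 0>, <1 1 1>, <2 1 0>, <2 1 1>, <2 2 0>, <2 2 1>
under PSO → <0 0 0>, <0 0 1>, <0 1 0>, <0 1 1>, <0 2 0>, <0 2 1>, <1 1 0>, <1 1 1>, <2 1 0>, <2 1 1>, <2 2 0>, <2 2 1>
target <0 0 1> ∈ {SC,TSO,PSO}

SC:yes TSO:yes PSO:yes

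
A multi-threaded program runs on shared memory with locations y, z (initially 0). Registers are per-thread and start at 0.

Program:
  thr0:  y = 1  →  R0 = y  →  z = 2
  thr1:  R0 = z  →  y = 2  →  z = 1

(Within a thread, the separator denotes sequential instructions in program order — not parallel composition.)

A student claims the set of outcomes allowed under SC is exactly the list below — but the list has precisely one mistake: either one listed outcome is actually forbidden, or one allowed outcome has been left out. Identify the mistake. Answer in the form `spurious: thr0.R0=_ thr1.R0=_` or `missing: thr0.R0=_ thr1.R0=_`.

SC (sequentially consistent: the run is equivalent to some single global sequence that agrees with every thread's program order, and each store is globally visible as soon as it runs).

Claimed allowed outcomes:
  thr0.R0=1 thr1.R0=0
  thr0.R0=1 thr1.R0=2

missing: thr0.R0=2 thr1.R0=0

outcome vector order: (thr0.R0,thr1.R0)
under SC → (1,0); (1,2); (2,0)
SC∖claimed = {(2,0)}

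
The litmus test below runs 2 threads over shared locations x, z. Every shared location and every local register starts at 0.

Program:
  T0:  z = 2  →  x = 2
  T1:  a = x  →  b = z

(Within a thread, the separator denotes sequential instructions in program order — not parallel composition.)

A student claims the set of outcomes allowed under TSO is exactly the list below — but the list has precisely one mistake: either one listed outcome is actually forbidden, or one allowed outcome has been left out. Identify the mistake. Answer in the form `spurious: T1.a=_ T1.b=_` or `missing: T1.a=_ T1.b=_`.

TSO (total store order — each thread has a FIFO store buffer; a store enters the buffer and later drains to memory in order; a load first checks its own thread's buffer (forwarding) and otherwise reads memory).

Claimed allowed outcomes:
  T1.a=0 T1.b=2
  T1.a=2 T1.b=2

missing: T1.a=0 T1.b=0

outcome vector order: (T1.a,T1.b)
under TSO → 0/0 0/2 2/2
TSO∖claimed = {0/0}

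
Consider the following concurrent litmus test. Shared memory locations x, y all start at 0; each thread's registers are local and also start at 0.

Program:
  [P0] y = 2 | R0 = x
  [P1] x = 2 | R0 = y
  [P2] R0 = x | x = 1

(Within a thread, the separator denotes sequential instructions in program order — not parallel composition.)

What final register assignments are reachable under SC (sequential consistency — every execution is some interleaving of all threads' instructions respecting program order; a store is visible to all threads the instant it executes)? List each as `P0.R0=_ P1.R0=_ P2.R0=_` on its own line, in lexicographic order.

P0.R0=0 P1.R0=2 P2.R0=0
P0.R0=0 P1.R0=2 P2.R0=2
P0.R0=1 P1.R0=0 P2.R0=0
P0.R0=1 P1.R0=0 P2.R0=2
P0.R0=1 P1.R0=2 P2.R0=0
P0.R0=1 P1.R0=2 P2.R0=2
P0.R0=2 P1.R0=0 P2.R0=0
P0.R0=2 P1.R0=0 P2.R0=2
P0.R0=2 P1.R0=2 P2.R0=0
P0.R0=2 P1.R0=2 P2.R0=2

outcome vector order: (P0.R0,P1.R0,P2.R0)
|SC outcomes| = 10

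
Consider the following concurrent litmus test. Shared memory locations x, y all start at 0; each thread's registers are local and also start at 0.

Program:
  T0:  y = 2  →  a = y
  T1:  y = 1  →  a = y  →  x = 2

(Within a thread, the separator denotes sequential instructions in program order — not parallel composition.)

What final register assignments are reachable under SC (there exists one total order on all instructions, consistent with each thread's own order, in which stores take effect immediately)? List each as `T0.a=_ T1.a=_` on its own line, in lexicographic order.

T0.a=1 T1.a=1
T0.a=2 T1.a=1
T0.a=2 T1.a=2

outcome vector order: (T0.a,T1.a)
|SC outcomes| = 3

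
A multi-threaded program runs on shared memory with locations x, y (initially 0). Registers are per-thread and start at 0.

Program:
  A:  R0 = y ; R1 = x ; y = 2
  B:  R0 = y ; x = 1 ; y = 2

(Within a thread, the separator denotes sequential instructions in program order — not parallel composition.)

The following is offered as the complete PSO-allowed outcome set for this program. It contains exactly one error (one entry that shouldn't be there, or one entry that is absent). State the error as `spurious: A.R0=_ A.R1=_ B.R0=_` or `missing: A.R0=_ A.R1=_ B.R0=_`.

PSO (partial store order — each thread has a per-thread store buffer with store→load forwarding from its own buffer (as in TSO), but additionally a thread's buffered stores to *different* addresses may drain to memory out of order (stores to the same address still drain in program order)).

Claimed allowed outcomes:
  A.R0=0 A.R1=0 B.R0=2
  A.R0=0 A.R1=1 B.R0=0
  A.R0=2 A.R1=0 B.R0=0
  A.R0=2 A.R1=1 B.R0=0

outcome vector order: (A.R0,A.R1,B.R0)
PSO: 5 outcomes — {<0 0 0>; <0 0 2>; <0 1 0>; <2 0 0>; <2 1 0>}
PSO∖claimed = {<0 0 0>}

missing: A.R0=0 A.R1=0 B.R0=0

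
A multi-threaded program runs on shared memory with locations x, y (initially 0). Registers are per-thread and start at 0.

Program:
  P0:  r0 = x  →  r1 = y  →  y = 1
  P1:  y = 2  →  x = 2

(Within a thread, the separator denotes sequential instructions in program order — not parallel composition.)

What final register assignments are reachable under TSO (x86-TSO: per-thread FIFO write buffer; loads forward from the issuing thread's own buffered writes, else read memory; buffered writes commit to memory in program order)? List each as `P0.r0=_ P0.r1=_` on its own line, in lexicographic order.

outcome vector order: (P0.r0,P0.r1)
|TSO outcomes| = 3

P0.r0=0 P0.r1=0
P0.r0=0 P0.r1=2
P0.r0=2 P0.r1=2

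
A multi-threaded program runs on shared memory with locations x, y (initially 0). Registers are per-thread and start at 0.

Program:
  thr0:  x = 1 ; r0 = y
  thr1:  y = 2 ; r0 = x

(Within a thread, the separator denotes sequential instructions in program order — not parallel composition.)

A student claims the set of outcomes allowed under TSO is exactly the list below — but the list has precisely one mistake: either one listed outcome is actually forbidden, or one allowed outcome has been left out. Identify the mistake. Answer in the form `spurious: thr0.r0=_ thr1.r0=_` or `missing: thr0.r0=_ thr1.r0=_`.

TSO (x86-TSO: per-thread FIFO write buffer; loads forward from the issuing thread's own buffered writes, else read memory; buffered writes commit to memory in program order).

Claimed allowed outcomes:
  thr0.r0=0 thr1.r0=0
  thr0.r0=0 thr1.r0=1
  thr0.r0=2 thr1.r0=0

missing: thr0.r0=2 thr1.r0=1

outcome vector order: (thr0.r0,thr1.r0)
TSO (4): 0/0, 0/1, 2/0, 2/1
TSO∖claimed = {2/1}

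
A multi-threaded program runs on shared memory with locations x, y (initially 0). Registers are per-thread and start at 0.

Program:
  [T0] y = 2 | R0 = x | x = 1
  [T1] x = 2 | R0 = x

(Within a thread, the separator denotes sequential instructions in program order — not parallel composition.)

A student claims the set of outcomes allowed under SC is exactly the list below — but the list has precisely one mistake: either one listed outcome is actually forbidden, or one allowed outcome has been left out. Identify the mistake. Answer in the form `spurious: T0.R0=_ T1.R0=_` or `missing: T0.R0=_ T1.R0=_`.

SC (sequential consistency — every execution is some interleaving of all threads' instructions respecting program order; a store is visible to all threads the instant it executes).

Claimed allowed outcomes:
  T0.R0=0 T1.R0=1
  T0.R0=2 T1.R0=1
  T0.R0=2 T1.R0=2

outcome vector order: (T0.R0,T1.R0)
[SC] allowed = {0/1, 0/2, 2/1, 2/2}
SC∖claimed = {0/2}

missing: T0.R0=0 T1.R0=2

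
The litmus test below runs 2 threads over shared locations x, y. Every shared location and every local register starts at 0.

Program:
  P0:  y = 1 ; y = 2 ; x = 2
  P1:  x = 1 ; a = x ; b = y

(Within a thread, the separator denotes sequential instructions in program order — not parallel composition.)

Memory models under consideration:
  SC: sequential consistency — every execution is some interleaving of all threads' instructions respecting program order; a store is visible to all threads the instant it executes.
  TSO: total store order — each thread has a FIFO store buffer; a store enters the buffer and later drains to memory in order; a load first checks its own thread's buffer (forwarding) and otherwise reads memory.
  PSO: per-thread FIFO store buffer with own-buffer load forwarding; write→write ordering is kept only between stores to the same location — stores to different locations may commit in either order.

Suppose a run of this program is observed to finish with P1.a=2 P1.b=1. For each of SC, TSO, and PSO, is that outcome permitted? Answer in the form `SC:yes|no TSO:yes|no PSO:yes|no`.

outcome vector order: (P1.a,P1.b)
under SC → (1,0) (1,1) (1,2) (2,2)
under TSO → (1,0) (1,1) (1,2) (2,2)
under PSO → (1,0) (1,1) (1,2) (2,0) (2,1) (2,2)
target (2,1) ∈ {PSO}

SC:no TSO:no PSO:yes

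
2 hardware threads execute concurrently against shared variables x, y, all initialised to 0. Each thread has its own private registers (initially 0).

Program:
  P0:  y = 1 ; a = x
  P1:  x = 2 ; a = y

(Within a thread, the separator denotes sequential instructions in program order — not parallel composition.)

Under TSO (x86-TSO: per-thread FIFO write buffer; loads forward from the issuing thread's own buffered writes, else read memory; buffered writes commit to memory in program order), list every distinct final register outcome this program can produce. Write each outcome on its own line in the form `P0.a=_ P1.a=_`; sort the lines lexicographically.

outcome vector order: (P0.a,P1.a)
|TSO outcomes| = 4

P0.a=0 P1.a=0
P0.a=0 P1.a=1
P0.a=2 P1.a=0
P0.a=2 P1.a=1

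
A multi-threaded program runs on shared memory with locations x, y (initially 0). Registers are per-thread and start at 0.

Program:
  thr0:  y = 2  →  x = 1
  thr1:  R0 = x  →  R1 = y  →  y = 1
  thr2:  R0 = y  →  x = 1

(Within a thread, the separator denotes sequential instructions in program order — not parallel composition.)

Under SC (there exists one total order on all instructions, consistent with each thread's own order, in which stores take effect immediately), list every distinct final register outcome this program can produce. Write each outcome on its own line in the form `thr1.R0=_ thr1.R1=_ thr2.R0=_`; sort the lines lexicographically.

thr1.R0=0 thr1.R1=0 thr2.R0=0
thr1.R0=0 thr1.R1=0 thr2.R0=1
thr1.R0=0 thr1.R1=0 thr2.R0=2
thr1.R0=0 thr1.R1=2 thr2.R0=0
thr1.R0=0 thr1.R1=2 thr2.R0=1
thr1.R0=0 thr1.R1=2 thr2.R0=2
thr1.R0=1 thr1.R1=0 thr2.R0=0
thr1.R0=1 thr1.R1=2 thr2.R0=0
thr1.R0=1 thr1.R1=2 thr2.R0=1
thr1.R0=1 thr1.R1=2 thr2.R0=2

outcome vector order: (thr1.R0,thr1.R1,thr2.R0)
|SC outcomes| = 10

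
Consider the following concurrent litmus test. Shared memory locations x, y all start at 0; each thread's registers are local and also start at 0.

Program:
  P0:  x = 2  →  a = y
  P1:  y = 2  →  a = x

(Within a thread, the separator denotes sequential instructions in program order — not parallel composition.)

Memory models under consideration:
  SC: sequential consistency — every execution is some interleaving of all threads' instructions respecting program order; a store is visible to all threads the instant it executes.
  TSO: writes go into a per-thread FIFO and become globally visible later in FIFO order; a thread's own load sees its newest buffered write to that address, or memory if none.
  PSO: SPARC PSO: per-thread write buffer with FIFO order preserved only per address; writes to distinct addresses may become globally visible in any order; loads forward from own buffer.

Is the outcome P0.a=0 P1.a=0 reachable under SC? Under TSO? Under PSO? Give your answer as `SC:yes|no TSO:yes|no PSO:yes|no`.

SC:no TSO:yes PSO:yes

outcome vector order: (P0.a,P1.a)
SC (3): <0 2>, <2 0>, <2 2>
TSO (4): <0 0>, <0 2>, <2 0>, <2 2>
PSO (4): <0 0>, <0 2>, <2 0>, <2 2>
target <0 0> ∈ {TSO,PSO}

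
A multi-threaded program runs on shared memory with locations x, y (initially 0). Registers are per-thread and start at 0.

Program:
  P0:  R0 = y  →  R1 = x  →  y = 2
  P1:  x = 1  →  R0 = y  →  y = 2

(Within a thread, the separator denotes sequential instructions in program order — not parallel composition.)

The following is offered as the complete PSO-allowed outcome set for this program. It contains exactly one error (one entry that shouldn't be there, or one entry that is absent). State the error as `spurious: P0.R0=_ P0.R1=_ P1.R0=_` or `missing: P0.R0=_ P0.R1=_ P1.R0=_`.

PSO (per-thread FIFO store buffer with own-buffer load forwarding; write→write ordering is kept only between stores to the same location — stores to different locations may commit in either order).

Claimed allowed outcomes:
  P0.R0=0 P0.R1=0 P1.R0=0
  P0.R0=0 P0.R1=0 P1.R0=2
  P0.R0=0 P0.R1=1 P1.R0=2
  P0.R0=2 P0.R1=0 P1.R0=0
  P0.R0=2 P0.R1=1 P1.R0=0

outcome vector order: (P0.R0,P0.R1,P1.R0)
PSO (6): (0,0,0), (0,0,2), (0,1,0), (0,1,2), (2,0,0), (2,1,0)
PSO∖claimed = {(0,1,0)}

missing: P0.R0=0 P0.R1=1 P1.R0=0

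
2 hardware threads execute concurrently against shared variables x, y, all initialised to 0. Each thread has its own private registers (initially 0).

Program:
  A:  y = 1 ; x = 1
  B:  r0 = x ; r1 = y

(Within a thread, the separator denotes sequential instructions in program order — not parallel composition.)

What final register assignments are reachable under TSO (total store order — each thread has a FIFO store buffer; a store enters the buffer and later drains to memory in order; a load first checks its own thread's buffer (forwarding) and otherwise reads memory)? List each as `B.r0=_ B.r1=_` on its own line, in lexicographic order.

B.r0=0 B.r1=0
B.r0=0 B.r1=1
B.r0=1 B.r1=1

outcome vector order: (B.r0,B.r1)
|TSO outcomes| = 3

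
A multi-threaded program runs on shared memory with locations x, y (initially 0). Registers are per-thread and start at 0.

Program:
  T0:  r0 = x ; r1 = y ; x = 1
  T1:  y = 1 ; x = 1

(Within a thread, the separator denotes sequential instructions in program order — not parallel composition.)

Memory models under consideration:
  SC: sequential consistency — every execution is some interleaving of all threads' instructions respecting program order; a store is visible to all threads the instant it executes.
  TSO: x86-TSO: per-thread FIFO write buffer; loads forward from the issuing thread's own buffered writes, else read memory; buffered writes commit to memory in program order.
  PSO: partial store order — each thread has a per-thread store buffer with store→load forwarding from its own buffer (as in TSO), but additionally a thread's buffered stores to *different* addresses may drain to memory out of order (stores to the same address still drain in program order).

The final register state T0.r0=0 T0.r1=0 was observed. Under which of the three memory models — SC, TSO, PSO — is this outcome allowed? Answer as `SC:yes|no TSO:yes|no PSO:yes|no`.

SC:yes TSO:yes PSO:yes

outcome vector order: (T0.r0,T0.r1)
under SC → 00 01 11
under TSO → 00 01 11
under PSO → 00 01 10 11
target 00 ∈ {SC,TSO,PSO}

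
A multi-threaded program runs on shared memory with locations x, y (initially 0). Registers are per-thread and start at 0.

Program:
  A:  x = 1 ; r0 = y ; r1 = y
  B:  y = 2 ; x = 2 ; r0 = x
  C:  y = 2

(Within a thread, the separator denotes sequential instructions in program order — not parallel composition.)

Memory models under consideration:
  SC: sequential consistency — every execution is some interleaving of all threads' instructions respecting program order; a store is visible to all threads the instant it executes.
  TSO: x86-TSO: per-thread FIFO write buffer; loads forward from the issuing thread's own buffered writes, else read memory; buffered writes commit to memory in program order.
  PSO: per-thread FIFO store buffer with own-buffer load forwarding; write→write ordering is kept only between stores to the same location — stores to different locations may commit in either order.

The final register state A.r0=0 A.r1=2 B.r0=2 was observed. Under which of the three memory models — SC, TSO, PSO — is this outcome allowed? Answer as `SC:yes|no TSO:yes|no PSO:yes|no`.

SC:yes TSO:yes PSO:yes

outcome vector order: (A.r0,A.r1,B.r0)
under SC → (0,0,2), (0,2,2), (2,2,1), (2,2,2)
under TSO → (0,0,1), (0,0,2), (0,2,1), (0,2,2), (2,2,1), (2,2,2)
under PSO → (0,0,1), (0,0,2), (0,2,1), (0,2,2), (2,2,1), (2,2,2)
target (0,2,2) ∈ {SC,TSO,PSO}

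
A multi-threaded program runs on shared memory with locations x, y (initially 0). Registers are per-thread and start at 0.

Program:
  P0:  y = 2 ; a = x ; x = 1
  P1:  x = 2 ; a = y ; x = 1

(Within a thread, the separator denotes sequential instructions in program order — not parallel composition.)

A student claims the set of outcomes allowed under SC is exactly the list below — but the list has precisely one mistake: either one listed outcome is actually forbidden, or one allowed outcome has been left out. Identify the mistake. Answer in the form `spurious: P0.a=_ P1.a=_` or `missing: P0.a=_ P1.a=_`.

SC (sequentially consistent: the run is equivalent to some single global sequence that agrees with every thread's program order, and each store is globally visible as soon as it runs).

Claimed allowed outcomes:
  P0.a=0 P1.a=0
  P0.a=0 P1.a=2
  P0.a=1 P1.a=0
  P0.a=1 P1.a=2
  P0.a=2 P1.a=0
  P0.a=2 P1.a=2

spurious: P0.a=0 P1.a=0

outcome vector order: (P0.a,P1.a)
SC: 5 outcomes — {(0,2) (1,0) (1,2) (2,0) (2,2)}
claimed∖SC = {(0,0)}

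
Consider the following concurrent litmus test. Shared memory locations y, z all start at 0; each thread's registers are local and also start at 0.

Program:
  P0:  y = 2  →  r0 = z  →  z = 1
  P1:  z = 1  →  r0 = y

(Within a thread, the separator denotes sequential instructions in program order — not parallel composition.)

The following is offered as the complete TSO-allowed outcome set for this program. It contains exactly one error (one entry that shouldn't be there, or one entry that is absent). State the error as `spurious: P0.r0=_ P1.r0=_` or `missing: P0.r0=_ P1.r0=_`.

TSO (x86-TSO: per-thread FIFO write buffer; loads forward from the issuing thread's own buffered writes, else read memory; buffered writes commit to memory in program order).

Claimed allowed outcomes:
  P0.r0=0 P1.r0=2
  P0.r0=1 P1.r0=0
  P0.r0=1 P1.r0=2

missing: P0.r0=0 P1.r0=0

outcome vector order: (P0.r0,P1.r0)
[TSO] allowed = {00 02 10 12}
TSO∖claimed = {00}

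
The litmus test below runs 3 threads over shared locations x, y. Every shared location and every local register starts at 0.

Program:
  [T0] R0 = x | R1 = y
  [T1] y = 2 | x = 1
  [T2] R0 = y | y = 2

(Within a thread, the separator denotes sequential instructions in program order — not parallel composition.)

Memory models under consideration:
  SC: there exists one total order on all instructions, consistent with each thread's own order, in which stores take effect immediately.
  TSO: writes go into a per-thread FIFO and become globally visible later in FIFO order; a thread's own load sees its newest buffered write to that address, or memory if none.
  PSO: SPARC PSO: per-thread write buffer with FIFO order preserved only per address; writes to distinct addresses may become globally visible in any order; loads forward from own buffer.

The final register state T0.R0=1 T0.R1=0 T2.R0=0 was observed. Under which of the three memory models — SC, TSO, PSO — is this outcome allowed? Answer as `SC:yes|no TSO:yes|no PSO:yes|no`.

outcome vector order: (T0.R0,T0.R1,T2.R0)
SC (6): (0,0,0); (0,0,2); (0,2,0); (0,2,2); (1,2,0); (1,2,2)
TSO (6): (0,0,0); (0,0,2); (0,2,0); (0,2,2); (1,2,0); (1,2,2)
PSO (8): (0,0,0); (0,0,2); (0,2,0); (0,2,2); (1,0,0); (1,0,2); (1,2,0); (1,2,2)
target (1,0,0) ∈ {PSO}

SC:no TSO:no PSO:yes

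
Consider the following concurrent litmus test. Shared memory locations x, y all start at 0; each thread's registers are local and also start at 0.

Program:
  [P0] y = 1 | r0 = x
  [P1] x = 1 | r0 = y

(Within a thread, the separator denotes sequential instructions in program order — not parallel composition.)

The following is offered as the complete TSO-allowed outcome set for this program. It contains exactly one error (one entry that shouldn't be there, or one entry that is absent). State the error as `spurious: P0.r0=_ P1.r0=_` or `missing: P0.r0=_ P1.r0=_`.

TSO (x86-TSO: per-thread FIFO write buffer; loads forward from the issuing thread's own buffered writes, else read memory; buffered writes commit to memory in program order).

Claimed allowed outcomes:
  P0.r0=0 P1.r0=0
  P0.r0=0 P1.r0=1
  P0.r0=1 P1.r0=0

outcome vector order: (P0.r0,P1.r0)
TSO (4): 00, 01, 10, 11
TSO∖claimed = {11}

missing: P0.r0=1 P1.r0=1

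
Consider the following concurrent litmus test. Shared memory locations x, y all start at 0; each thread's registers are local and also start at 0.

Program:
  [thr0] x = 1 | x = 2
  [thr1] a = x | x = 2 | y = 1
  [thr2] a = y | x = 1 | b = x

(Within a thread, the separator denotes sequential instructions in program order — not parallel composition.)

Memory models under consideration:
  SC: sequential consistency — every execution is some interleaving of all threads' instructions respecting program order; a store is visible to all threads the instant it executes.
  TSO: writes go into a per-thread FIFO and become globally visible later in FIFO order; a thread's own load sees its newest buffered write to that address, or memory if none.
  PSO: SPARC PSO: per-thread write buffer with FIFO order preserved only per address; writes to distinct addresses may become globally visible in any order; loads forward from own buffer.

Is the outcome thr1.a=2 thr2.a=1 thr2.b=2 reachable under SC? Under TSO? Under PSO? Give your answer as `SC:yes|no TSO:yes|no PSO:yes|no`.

outcome vector order: (thr1.a,thr2.a,thr2.b)
under SC → (0,0,1); (0,0,2); (0,1,1); (0,1,2); (1,0,1); (1,0,2); (1,1,1); (1,1,2); (2,0,1); (2,0,2); (2,1,1)
under TSO → (0,0,1); (0,0,2); (0,1,1); (0,1,2); (1,0,1); (1,0,2); (1,1,1); (1,1,2); (2,0,1); (2,0,2); (2,1,1)
under PSO → (0,0,1); (0,0,2); (0,1,1); (0,1,2); (1,0,1); (1,0,2); (1,1,1); (1,1,2); (2,0,1); (2,0,2); (2,1,1); (2,1,2)
target (2,1,2) ∈ {PSO}

SC:no TSO:no PSO:yes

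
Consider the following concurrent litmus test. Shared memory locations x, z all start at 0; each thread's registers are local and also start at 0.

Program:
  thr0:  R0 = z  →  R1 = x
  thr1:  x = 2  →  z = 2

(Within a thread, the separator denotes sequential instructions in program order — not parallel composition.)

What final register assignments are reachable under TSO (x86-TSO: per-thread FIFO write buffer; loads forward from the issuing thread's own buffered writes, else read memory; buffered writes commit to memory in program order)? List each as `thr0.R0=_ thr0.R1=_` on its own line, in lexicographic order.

outcome vector order: (thr0.R0,thr0.R1)
|TSO outcomes| = 3

thr0.R0=0 thr0.R1=0
thr0.R0=0 thr0.R1=2
thr0.R0=2 thr0.R1=2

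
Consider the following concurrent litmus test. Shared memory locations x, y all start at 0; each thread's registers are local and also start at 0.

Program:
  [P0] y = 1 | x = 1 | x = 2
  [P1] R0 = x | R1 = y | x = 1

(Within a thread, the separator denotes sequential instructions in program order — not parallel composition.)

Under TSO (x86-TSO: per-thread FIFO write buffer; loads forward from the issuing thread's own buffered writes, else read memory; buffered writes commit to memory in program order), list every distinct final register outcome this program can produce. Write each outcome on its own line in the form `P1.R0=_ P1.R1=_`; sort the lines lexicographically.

outcome vector order: (P1.R0,P1.R1)
|TSO outcomes| = 4

P1.R0=0 P1.R1=0
P1.R0=0 P1.R1=1
P1.R0=1 P1.R1=1
P1.R0=2 P1.R1=1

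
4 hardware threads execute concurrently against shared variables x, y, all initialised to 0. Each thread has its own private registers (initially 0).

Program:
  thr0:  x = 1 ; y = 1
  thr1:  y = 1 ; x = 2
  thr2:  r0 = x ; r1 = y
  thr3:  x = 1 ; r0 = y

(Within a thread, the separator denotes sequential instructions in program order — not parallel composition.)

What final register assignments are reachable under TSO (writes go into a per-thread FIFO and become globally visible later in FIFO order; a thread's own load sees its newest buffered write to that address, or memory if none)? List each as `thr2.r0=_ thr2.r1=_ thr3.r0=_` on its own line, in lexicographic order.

outcome vector order: (thr2.r0,thr2.r1,thr3.r0)
|TSO outcomes| = 10

thr2.r0=0 thr2.r1=0 thr3.r0=0
thr2.r0=0 thr2.r1=0 thr3.r0=1
thr2.r0=0 thr2.r1=1 thr3.r0=0
thr2.r0=0 thr2.r1=1 thr3.r0=1
thr2.r0=1 thr2.r1=0 thr3.r0=0
thr2.r0=1 thr2.r1=0 thr3.r0=1
thr2.r0=1 thr2.r1=1 thr3.r0=0
thr2.r0=1 thr2.r1=1 thr3.r0=1
thr2.r0=2 thr2.r1=1 thr3.r0=0
thr2.r0=2 thr2.r1=1 thr3.r0=1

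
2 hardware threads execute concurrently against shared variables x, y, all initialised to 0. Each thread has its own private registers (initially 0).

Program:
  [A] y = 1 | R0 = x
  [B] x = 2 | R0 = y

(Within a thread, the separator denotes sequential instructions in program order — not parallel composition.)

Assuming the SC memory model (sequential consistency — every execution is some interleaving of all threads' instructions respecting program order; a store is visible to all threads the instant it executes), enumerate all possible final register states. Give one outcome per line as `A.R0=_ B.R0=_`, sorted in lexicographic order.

outcome vector order: (A.R0,B.R0)
|SC outcomes| = 3

A.R0=0 B.R0=1
A.R0=2 B.R0=0
A.R0=2 B.R0=1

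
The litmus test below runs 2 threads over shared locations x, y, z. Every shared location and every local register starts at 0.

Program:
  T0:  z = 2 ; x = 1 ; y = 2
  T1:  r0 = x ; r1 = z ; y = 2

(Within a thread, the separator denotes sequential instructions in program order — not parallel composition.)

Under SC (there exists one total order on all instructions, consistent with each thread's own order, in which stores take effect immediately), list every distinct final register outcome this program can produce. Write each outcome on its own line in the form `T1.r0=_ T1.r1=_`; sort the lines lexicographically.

outcome vector order: (T1.r0,T1.r1)
|SC outcomes| = 3

T1.r0=0 T1.r1=0
T1.r0=0 T1.r1=2
T1.r0=1 T1.r1=2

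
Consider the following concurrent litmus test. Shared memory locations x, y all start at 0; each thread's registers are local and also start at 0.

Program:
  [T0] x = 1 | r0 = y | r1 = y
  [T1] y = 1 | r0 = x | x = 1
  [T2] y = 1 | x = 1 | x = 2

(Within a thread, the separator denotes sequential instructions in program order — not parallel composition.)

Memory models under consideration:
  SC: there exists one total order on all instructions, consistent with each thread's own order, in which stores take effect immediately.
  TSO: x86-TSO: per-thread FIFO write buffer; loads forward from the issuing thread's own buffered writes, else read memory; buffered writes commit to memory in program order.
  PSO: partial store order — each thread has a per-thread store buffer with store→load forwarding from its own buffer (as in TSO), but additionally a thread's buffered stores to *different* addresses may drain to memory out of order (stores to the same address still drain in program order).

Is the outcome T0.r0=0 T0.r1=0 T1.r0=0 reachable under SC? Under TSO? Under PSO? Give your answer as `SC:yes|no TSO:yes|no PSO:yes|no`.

outcome vector order: (T0.r0,T0.r1,T1.r0)
SC: 7 outcomes — {(0,0,1), (0,0,2), (0,1,1), (0,1,2), (1,1,0), (1,1,1), (1,1,2)}
TSO: 9 outcomes — {(0,0,0), (0,0,1), (0,0,2), (0,1,0), (0,1,1), (0,1,2), (1,1,0), (1,1,1), (1,1,2)}
PSO: 9 outcomes — {(0,0,0), (0,0,1), (0,0,2), (0,1,0), (0,1,1), (0,1,2), (1,1,0), (1,1,1), (1,1,2)}
target (0,0,0) ∈ {TSO,PSO}

SC:no TSO:yes PSO:yes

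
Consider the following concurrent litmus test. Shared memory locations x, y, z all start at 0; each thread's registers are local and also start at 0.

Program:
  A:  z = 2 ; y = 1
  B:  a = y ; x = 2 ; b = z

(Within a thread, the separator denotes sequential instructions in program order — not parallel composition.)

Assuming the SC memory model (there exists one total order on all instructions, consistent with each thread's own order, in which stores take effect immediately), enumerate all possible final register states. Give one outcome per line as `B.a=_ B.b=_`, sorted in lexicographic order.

outcome vector order: (B.a,B.b)
|SC outcomes| = 3

B.a=0 B.b=0
B.a=0 B.b=2
B.a=1 B.b=2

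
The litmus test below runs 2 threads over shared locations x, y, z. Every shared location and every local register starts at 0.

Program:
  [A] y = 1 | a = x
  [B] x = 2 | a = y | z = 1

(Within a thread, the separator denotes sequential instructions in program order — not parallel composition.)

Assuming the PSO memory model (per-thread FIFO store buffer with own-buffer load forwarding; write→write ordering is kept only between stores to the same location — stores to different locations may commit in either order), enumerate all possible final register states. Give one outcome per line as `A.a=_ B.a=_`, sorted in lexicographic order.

A.a=0 B.a=0
A.a=0 B.a=1
A.a=2 B.a=0
A.a=2 B.a=1

outcome vector order: (A.a,B.a)
|PSO outcomes| = 4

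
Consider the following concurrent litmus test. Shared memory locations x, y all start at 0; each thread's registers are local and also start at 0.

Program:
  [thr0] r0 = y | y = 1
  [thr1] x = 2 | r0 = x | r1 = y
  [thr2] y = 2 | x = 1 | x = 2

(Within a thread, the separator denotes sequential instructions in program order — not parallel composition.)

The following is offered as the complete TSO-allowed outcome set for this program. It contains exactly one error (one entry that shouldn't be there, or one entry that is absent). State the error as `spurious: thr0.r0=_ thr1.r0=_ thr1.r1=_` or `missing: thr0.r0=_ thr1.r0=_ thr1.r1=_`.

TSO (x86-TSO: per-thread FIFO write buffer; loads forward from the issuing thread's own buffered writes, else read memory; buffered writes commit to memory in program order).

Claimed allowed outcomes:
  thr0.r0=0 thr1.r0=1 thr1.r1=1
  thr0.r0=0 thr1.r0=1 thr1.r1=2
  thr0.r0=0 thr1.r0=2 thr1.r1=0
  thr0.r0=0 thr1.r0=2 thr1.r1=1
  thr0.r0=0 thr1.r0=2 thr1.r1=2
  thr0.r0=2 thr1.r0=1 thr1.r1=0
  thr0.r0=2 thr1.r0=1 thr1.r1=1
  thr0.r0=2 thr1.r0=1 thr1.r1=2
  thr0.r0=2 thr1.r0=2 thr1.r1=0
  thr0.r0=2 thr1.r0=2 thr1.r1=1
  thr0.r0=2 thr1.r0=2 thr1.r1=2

spurious: thr0.r0=2 thr1.r0=1 thr1.r1=0

outcome vector order: (thr0.r0,thr1.r0,thr1.r1)
under TSO → 0/1/1 0/1/2 0/2/0 0/2/1 0/2/2 2/1/1 2/1/2 2/2/0 2/2/1 2/2/2
claimed∖TSO = {2/1/0}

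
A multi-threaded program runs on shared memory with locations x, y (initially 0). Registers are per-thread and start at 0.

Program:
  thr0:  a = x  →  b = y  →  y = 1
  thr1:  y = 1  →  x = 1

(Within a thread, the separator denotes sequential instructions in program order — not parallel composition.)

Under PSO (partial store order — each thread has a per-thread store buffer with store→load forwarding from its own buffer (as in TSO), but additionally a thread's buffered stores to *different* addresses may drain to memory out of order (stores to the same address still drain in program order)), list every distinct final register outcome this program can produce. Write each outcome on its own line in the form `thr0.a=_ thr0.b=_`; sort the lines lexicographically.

outcome vector order: (thr0.a,thr0.b)
|PSO outcomes| = 4

thr0.a=0 thr0.b=0
thr0.a=0 thr0.b=1
thr0.a=1 thr0.b=0
thr0.a=1 thr0.b=1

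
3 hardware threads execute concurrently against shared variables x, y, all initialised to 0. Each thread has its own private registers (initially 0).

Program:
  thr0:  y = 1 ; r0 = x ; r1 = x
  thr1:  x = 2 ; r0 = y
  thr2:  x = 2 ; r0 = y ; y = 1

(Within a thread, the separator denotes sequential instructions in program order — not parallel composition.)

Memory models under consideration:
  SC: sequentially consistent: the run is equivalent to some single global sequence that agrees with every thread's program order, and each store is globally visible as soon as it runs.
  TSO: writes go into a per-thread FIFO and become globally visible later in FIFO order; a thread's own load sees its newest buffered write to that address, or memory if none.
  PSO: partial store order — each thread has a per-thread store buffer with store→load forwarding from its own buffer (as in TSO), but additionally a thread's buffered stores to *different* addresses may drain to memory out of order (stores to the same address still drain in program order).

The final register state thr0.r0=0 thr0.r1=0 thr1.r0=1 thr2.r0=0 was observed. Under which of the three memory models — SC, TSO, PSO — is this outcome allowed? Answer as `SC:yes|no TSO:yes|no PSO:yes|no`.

outcome vector order: (thr0.r0,thr0.r1,thr1.r0,thr2.r0)
[SC] allowed = {(0,0,1,1) (0,2,1,1) (2,2,0,0) (2,2,0,1) (2,2,1,0) (2,2,1,1)}
[TSO] allowed = {(0,0,0,0) (0,0,0,1) (0,0,1,0) (0,0,1,1) (0,2,0,0) (0,2,0,1) (0,2,1,0) (0,2,1,1) (2,2,0,0) (2,2,0,1) (2,2,1,0) (2,2,1,1)}
[PSO] allowed = {(0,0,0,0) (0,0,0,1) (0,0,1,0) (0,0,1,1) (0,2,0,0) (0,2,0,1) (0,2,1,0) (0,2,1,1) (2,2,0,0) (2,2,0,1) (2,2,1,0) (2,2,1,1)}
target (0,0,1,0) ∈ {TSO,PSO}

SC:no TSO:yes PSO:yes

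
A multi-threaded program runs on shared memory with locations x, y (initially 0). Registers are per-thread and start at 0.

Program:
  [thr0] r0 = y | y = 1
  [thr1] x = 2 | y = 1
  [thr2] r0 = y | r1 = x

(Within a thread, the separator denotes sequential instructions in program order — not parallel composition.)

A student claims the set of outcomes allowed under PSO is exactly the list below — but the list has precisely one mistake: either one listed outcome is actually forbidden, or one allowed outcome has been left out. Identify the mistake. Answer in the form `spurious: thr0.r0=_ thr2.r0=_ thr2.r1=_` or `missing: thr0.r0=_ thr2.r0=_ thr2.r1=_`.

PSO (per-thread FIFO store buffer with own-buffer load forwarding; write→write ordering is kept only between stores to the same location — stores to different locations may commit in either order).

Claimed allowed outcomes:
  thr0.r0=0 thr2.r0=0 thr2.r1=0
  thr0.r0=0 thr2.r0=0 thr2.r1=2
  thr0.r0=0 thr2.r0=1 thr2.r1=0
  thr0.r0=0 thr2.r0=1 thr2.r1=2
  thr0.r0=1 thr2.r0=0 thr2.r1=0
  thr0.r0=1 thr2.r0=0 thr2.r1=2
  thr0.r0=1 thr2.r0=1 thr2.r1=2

missing: thr0.r0=1 thr2.r0=1 thr2.r1=0

outcome vector order: (thr0.r0,thr2.r0,thr2.r1)
under PSO → 000; 002; 010; 012; 100; 102; 110; 112
PSO∖claimed = {110}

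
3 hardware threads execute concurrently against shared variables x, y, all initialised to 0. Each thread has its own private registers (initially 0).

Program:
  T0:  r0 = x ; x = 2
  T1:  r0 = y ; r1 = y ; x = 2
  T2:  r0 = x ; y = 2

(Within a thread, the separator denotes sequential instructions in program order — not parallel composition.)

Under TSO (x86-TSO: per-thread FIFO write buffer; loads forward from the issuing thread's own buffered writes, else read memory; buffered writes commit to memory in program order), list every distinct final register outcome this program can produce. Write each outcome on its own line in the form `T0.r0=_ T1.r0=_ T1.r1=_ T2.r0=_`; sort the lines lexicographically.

T0.r0=0 T1.r0=0 T1.r1=0 T2.r0=0
T0.r0=0 T1.r0=0 T1.r1=0 T2.r0=2
T0.r0=0 T1.r0=0 T1.r1=2 T2.r0=0
T0.r0=0 T1.r0=0 T1.r1=2 T2.r0=2
T0.r0=0 T1.r0=2 T1.r1=2 T2.r0=0
T0.r0=0 T1.r0=2 T1.r1=2 T2.r0=2
T0.r0=2 T1.r0=0 T1.r1=0 T2.r0=0
T0.r0=2 T1.r0=0 T1.r1=0 T2.r0=2
T0.r0=2 T1.r0=0 T1.r1=2 T2.r0=0
T0.r0=2 T1.r0=2 T1.r1=2 T2.r0=0

outcome vector order: (T0.r0,T1.r0,T1.r1,T2.r0)
|TSO outcomes| = 10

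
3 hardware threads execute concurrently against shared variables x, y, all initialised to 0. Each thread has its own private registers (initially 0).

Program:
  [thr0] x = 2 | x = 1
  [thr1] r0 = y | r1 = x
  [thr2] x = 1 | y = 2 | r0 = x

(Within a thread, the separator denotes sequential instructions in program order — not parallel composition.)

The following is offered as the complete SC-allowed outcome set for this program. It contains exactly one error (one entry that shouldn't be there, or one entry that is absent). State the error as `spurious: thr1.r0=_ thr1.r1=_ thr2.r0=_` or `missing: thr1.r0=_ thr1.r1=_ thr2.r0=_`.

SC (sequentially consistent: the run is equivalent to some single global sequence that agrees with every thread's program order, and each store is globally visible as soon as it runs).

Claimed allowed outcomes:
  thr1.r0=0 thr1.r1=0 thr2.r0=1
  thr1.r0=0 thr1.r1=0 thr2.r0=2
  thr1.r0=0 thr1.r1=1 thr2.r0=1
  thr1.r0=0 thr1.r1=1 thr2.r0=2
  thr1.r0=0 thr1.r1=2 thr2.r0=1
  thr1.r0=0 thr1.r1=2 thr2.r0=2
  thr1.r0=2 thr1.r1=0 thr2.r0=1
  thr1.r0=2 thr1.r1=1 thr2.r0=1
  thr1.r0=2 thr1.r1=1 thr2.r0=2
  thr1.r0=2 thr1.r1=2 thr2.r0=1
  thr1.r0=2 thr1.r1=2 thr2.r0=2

spurious: thr1.r0=2 thr1.r1=0 thr2.r0=1

outcome vector order: (thr1.r0,thr1.r1,thr2.r0)
under SC → 0/0/1 0/0/2 0/1/1 0/1/2 0/2/1 0/2/2 2/1/1 2/1/2 2/2/1 2/2/2
claimed∖SC = {2/0/1}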